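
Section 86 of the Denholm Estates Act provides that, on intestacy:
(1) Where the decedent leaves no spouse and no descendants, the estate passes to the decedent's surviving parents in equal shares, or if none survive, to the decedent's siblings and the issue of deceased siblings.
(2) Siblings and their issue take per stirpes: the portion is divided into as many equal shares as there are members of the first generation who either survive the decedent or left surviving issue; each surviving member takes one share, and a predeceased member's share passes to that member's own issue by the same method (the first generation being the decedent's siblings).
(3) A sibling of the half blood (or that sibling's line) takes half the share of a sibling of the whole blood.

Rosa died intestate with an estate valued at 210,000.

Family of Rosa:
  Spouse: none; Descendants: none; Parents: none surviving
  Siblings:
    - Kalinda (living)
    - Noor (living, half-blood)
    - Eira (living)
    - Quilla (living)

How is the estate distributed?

The entire 210,000 passes to the siblings and their issue.
Counting each half-blood sibling's line as half a unit, there are 7/2 units in 210,000, so one unit is 60,000. Whole-blood lines (Kalinda, Eira, and Quilla) take 60,000 each; half-blood lines (Noor) take 30,000 each.

Kalinda: 60,000; Noor: 30,000; Eira: 60,000; Quilla: 60,000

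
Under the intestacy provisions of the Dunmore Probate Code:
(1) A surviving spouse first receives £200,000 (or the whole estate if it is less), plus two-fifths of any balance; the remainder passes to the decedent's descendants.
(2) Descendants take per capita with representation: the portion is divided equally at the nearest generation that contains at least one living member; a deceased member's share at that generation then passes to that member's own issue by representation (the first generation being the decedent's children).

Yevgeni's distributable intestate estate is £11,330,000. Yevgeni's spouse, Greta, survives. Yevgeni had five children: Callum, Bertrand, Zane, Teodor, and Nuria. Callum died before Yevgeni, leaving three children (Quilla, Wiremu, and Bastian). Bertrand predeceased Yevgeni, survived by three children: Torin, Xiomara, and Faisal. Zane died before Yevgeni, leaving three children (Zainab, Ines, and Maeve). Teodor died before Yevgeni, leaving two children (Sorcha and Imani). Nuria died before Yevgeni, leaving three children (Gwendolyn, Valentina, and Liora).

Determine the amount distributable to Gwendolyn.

Greta first takes £200,000, leaving a balance of £11,130,000. Greta then takes two-fifths of the balance (£4,452,000), for a total of £4,652,000. The remaining £6,678,000 passes to the descendants.
No child survives, so the initial division is made at the grandchildren's generation.
The descendants' portion (£6,678,000) is divided into 14 shares of £477,000: Quilla, Wiremu, Bastian, Torin, Xiomara, Faisal, Zainab, Ines, Maeve, Sorcha, Imani, Gwendolyn, Valentina, and Liora each take £477,000.

Gwendolyn receives £477,000.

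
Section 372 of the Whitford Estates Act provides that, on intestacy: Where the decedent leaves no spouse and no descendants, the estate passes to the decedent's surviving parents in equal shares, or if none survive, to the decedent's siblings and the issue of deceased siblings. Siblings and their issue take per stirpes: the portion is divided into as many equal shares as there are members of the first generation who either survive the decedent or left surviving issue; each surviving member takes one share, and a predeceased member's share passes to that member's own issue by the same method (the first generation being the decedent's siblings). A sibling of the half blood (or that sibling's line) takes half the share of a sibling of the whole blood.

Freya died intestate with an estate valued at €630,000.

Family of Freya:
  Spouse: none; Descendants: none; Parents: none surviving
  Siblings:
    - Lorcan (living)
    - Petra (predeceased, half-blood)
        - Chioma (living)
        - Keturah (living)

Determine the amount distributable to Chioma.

Chioma receives €105,000.

The entire €630,000 passes to the siblings and their issue.
Counting each half-blood sibling's line as half a unit, there are 3/2 units in €630,000, so one unit is €420,000. Whole-blood lines (Lorcan) take €420,000 each; half-blood lines (Petra) take €210,000 each.
Petra's share (€210,000) is divided into 2 shares of €105,000: Chioma and Keturah each take €105,000.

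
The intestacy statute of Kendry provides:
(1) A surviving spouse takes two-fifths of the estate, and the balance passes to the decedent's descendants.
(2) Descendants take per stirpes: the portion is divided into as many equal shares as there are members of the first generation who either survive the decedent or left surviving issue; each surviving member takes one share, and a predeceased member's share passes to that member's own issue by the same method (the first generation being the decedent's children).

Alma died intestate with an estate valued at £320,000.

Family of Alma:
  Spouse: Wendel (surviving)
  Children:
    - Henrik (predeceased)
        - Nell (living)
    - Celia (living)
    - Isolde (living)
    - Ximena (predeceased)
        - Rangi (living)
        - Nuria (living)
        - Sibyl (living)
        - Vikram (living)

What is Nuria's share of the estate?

Nuria receives £12,000.

Wendel takes two-fifths of £320,000 = £128,000. The remaining £192,000 passes to the descendants.
The descendants' portion (£192,000) is divided into 4 shares of £48,000: Celia and Isolde each take £48,000; Henrik's £48,000 share passes to Henrik's issue; Ximena's £48,000 share passes to Ximena's issue.
Henrik's share (£48,000) passes entirely to Nell.
Ximena's share (£48,000) is divided into 4 shares of £12,000: Rangi, Nuria, Sibyl, and Vikram each take £12,000.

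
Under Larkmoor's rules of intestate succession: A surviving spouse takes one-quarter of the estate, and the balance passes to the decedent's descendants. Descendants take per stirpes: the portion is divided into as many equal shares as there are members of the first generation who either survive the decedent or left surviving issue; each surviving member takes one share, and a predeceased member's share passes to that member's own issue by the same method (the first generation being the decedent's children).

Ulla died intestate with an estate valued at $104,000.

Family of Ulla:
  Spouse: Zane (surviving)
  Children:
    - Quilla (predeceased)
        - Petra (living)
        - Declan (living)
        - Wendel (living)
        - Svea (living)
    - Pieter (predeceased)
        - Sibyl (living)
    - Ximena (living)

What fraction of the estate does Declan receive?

Zane takes one-quarter of $104,000 = $26,000. The remaining $78,000 passes to the descendants.
The descendants' portion ($78,000) is divided into 3 shares of $26,000: Ximena takes $26,000; Quilla's $26,000 share passes to Quilla's issue; Pieter's $26,000 share passes to Pieter's issue.
Quilla's share ($26,000) is divided into 4 shares of $6,500: Petra, Declan, Wendel, and Svea each take $6,500.
Pieter's share ($26,000) passes entirely to Sibyl.

Declan receives 1/16 of the estate.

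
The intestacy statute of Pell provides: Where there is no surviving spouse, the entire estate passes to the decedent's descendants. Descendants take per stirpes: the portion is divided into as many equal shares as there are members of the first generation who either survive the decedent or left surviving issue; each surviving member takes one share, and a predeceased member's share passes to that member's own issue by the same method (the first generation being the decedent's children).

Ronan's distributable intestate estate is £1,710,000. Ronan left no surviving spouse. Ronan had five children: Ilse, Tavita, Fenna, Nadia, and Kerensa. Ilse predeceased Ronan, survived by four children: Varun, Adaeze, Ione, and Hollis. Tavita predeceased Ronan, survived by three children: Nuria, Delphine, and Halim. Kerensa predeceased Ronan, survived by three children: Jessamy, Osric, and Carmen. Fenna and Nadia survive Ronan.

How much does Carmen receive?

The entire £1,710,000 passes to the descendants.
That amount (£1,710,000) is divided into 5 shares of £342,000: Fenna and Nadia each take £342,000; Ilse's £342,000 share passes to Ilse's issue; Tavita's £342,000 share passes to Tavita's issue; Kerensa's £342,000 share passes to Kerensa's issue.
Ilse's share (£342,000) is divided into 4 shares of £85,500: Varun, Adaeze, Ione, and Hollis each take £85,500.
Tavita's share (£342,000) is divided into 3 shares of £114,000: Nuria, Delphine, and Halim each take £114,000.
Kerensa's share (£342,000) is divided into 3 shares of £114,000: Jessamy, Osric, and Carmen each take £114,000.

Carmen receives £114,000.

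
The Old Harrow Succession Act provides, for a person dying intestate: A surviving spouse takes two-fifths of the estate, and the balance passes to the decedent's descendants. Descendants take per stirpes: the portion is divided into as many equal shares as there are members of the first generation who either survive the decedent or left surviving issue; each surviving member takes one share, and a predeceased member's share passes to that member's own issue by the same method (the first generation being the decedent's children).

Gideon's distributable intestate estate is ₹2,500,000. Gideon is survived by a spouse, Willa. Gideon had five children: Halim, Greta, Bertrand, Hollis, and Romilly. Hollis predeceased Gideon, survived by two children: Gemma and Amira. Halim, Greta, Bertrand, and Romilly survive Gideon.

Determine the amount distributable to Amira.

Amira receives ₹150,000.

Willa takes two-fifths of ₹2,500,000 = ₹1,000,000. The remaining ₹1,500,000 passes to the descendants.
The descendants' portion (₹1,500,000) is divided into 5 shares of ₹300,000: Halim, Greta, Bertrand, and Romilly each take ₹300,000; Hollis's ₹300,000 share passes to Hollis's issue.
Hollis's share (₹300,000) is divided into 2 shares of ₹150,000: Gemma and Amira each take ₹150,000.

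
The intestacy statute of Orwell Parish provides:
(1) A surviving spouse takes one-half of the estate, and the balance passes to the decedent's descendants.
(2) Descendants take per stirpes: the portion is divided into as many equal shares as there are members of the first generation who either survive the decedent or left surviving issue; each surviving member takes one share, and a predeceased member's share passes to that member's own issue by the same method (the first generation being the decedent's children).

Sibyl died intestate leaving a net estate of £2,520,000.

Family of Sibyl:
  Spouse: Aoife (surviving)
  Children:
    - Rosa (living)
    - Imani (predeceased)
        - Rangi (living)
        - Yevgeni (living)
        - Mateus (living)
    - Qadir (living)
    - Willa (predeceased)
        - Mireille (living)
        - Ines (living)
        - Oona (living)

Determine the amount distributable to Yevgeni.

Aoife takes one-half of £2,520,000 = £1,260,000. The remaining £1,260,000 passes to the descendants.
The descendants' portion (£1,260,000) is divided into 4 shares of £315,000: Rosa and Qadir each take £315,000; Imani's £315,000 share passes to Imani's issue; Willa's £315,000 share passes to Willa's issue.
Imani's share (£315,000) is divided into 3 shares of £105,000: Rangi, Yevgeni, and Mateus each take £105,000.
Willa's share (£315,000) is divided into 3 shares of £105,000: Mireille, Ines, and Oona each take £105,000.

Yevgeni receives £105,000.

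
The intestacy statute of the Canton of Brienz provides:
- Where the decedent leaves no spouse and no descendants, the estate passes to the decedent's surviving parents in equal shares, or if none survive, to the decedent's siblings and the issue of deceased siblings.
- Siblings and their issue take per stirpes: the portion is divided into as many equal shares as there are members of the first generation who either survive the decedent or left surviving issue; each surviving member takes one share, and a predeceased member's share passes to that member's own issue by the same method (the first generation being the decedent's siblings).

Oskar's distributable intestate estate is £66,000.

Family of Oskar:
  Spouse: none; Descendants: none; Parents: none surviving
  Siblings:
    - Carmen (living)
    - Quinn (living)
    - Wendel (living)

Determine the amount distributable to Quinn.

The entire £66,000 passes to the siblings and their issue.
That amount (£66,000) is divided into 3 shares of £22,000: Carmen, Quinn, and Wendel each take £22,000.

Quinn receives £22,000.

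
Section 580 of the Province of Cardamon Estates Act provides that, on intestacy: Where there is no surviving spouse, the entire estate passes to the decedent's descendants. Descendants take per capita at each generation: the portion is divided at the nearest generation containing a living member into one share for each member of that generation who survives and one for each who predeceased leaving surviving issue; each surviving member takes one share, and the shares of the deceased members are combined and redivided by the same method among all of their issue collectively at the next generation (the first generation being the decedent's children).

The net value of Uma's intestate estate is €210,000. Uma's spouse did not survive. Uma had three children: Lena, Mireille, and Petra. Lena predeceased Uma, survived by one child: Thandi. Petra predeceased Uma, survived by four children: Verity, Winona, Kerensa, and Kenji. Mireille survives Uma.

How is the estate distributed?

The entire €210,000 passes to the descendants.
That amount (€210,000) is divided at the children's generation into 3 shares of €70,000. Mireille takes €70,000. The 2 shares of the deceased (Lena and Petra) are combined into a pool of €140,000.
That pool (€140,000) is divided at the grandchildren's generation equally among Thandi, Verity, Winona, Kerensa, and Kenji: €28,000 each.

Thandi: €28,000; Mireille: €70,000; Verity: €28,000; Winona: €28,000; Kerensa: €28,000; Kenji: €28,000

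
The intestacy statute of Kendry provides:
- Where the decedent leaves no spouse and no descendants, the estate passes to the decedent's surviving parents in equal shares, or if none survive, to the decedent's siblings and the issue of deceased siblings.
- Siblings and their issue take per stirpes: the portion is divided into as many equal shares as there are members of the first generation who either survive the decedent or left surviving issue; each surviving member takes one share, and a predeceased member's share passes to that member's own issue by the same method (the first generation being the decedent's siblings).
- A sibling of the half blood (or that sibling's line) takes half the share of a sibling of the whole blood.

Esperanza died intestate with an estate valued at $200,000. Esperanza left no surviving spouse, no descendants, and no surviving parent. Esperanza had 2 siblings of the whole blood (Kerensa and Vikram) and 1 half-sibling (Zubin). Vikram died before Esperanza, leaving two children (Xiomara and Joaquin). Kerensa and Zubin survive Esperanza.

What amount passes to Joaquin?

The entire $200,000 passes to the siblings and their issue.
Counting each half-blood sibling's line as half a unit, there are 5/2 units in $200,000, so one unit is $80,000. Whole-blood lines (Kerensa and Vikram) take $80,000 each; half-blood lines (Zubin) take $40,000 each.
Vikram's share ($80,000) is divided into 2 shares of $40,000: Xiomara and Joaquin each take $40,000.

Joaquin receives $40,000.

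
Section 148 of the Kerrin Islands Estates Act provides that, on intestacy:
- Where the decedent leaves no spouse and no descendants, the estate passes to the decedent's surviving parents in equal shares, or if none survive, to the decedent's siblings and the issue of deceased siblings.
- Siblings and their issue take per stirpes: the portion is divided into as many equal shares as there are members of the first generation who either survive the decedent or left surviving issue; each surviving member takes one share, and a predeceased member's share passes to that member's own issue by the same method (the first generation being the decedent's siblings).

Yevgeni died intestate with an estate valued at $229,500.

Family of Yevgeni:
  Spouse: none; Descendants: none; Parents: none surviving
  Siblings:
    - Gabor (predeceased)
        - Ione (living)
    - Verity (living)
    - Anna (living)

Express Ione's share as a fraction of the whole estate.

The entire $229,500 passes to the siblings and their issue.
That amount ($229,500) is divided into 3 shares of $76,500: Verity and Anna each take $76,500; Gabor's $76,500 share passes to Gabor's issue.
Gabor's share ($76,500) passes entirely to Ione.

Ione receives 1/3 of the estate.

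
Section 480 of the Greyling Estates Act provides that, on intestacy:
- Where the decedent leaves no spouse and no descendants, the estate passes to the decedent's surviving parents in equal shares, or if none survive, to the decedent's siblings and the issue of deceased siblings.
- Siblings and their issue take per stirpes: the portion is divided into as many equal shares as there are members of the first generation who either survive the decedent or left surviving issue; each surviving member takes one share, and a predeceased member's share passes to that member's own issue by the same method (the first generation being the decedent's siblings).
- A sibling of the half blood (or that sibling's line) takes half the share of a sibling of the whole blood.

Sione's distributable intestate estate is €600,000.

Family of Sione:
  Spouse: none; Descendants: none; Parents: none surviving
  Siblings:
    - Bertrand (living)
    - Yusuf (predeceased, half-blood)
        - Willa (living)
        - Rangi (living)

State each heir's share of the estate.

The entire €600,000 passes to the siblings and their issue.
Counting each half-blood sibling's line as half a unit, there are 3/2 units in €600,000, so one unit is €400,000. Whole-blood lines (Bertrand) take €400,000 each; half-blood lines (Yusuf) take €200,000 each.
Yusuf's share (€200,000) is divided into 2 shares of €100,000: Willa and Rangi each take €100,000.

Bertrand: €400,000; Willa: €100,000; Rangi: €100,000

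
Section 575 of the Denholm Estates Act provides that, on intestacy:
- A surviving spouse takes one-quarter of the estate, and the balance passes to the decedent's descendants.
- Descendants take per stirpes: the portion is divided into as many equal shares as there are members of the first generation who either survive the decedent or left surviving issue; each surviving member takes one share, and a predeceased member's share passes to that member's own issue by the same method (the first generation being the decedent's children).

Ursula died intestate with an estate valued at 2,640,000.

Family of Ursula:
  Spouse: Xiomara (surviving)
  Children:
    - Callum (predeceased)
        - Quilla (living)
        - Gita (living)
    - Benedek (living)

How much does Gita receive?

Xiomara takes one-quarter of 2,640,000 = 660,000. The remaining 1,980,000 passes to the descendants.
The descendants' portion (1,980,000) is divided into 2 shares of 990,000: Benedek takes 990,000; Callum's 990,000 share passes to Callum's issue.
Callum's share (990,000) is divided into 2 shares of 495,000: Quilla and Gita each take 495,000.

Gita receives 495,000.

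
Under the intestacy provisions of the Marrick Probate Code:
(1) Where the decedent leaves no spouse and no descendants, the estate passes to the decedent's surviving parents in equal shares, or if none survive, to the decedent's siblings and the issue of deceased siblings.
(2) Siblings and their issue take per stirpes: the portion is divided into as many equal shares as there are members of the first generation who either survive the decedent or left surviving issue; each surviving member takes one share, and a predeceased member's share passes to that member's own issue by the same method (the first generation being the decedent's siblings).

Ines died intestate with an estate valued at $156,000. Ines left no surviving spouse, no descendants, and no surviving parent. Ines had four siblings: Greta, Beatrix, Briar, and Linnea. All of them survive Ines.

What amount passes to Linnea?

Linnea receives $39,000.

The entire $156,000 passes to the siblings and their issue.
That amount ($156,000) is divided into 4 shares of $39,000: Greta, Beatrix, Briar, and Linnea each take $39,000.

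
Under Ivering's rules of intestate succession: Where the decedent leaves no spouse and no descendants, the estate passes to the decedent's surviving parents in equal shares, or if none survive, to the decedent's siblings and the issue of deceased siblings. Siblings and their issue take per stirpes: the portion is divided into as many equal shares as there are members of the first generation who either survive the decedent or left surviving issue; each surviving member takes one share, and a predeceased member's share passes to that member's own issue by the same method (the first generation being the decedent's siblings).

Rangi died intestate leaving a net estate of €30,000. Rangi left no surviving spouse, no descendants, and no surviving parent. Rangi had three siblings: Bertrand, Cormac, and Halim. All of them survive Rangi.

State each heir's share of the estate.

The entire €30,000 passes to the siblings and their issue.
That amount (€30,000) is divided into 3 shares of €10,000: Bertrand, Cormac, and Halim each take €10,000.

Bertrand: €10,000; Cormac: €10,000; Halim: €10,000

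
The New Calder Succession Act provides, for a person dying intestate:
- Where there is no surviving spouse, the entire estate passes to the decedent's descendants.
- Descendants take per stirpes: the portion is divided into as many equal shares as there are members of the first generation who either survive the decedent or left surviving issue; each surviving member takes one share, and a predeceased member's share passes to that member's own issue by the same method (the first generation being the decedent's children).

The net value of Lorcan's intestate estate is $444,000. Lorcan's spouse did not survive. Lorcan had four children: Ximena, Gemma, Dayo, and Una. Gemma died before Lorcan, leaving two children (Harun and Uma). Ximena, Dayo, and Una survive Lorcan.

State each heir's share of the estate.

The entire $444,000 passes to the descendants.
That amount ($444,000) is divided into 4 shares of $111,000: Ximena, Dayo, and Una each take $111,000; Gemma's $111,000 share passes to Gemma's issue.
Gemma's share ($111,000) is divided into 2 shares of $55,500: Harun and Uma each take $55,500.

Ximena: $111,000; Harun: $55,500; Uma: $55,500; Dayo: $111,000; Una: $111,000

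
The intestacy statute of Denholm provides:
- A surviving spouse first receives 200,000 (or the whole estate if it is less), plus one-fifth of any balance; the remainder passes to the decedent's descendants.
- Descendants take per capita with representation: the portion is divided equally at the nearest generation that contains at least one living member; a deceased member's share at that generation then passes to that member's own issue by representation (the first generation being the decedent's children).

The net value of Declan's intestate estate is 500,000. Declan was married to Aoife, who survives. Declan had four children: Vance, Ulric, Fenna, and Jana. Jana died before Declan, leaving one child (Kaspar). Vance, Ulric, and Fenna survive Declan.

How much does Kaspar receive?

Aoife first takes 200,000, leaving a balance of 300,000. Aoife then takes one-fifth of the balance (60,000), for a total of 260,000. The remaining 240,000 passes to the descendants.
The descendants' portion (240,000) is divided into 4 shares of 60,000: Vance, Ulric, and Fenna each take 60,000; Jana's 60,000 share passes to Jana's issue.
Jana's share (60,000) passes entirely to Kaspar.

Kaspar receives 60,000.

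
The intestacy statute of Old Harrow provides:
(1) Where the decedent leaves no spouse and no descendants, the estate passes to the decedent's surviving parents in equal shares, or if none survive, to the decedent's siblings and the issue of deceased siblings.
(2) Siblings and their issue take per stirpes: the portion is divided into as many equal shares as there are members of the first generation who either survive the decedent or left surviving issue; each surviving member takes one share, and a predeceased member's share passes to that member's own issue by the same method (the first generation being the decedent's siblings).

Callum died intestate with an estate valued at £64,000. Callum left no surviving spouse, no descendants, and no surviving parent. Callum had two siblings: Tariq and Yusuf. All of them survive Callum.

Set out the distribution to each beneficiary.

Tariq: £32,000; Yusuf: £32,000

The entire £64,000 passes to the siblings and their issue.
That amount (£64,000) is divided into 2 shares of £32,000: Tariq and Yusuf each take £32,000.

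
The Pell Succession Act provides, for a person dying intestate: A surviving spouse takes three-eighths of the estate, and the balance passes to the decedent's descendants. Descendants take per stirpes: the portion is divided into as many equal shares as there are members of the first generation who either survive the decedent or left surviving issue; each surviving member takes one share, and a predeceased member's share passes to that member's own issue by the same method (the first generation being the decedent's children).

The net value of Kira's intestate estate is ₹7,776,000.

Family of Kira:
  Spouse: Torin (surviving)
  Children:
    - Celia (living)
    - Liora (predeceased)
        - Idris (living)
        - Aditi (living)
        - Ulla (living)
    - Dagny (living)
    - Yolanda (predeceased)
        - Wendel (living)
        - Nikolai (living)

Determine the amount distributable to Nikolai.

Nikolai receives ₹607,500.

Torin takes three-eighths of ₹7,776,000 = ₹2,916,000. The remaining ₹4,860,000 passes to the descendants.
The descendants' portion (₹4,860,000) is divided into 4 shares of ₹1,215,000: Celia and Dagny each take ₹1,215,000; Liora's ₹1,215,000 share passes to Liora's issue; Yolanda's ₹1,215,000 share passes to Yolanda's issue.
Liora's share (₹1,215,000) is divided into 3 shares of ₹405,000: Idris, Aditi, and Ulla each take ₹405,000.
Yolanda's share (₹1,215,000) is divided into 2 shares of ₹607,500: Wendel and Nikolai each take ₹607,500.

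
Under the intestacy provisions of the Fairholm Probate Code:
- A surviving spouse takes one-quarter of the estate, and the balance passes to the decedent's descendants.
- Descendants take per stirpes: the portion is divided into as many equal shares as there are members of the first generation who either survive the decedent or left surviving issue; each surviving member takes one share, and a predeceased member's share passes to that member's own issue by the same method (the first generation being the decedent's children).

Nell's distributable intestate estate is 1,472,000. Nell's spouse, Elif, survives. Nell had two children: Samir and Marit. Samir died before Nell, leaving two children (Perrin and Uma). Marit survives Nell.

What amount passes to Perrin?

Elif takes one-quarter of 1,472,000 = 368,000. The remaining 1,104,000 passes to the descendants.
The descendants' portion (1,104,000) is divided into 2 shares of 552,000: Marit takes 552,000; Samir's 552,000 share passes to Samir's issue.
Samir's share (552,000) is divided into 2 shares of 276,000: Perrin and Uma each take 276,000.

Perrin receives 276,000.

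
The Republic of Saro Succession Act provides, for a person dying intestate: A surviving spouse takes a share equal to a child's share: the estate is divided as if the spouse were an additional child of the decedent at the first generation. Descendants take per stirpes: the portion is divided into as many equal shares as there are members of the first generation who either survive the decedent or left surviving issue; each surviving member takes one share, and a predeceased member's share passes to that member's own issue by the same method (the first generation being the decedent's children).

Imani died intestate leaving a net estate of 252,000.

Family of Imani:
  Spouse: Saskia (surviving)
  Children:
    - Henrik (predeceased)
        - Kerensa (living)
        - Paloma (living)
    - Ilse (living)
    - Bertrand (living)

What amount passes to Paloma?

The spouse counts as an additional share at the children's level, so there are 4 primary shares of 63,000. Saskia takes one such share (63,000).
The children's combined portion (189,000) is divided into 3 shares of 63,000: Ilse and Bertrand each take 63,000; Henrik's 63,000 share passes to Henrik's issue.
Henrik's share (63,000) is divided into 2 shares of 31,500: Kerensa and Paloma each take 31,500.

Paloma receives 31,500.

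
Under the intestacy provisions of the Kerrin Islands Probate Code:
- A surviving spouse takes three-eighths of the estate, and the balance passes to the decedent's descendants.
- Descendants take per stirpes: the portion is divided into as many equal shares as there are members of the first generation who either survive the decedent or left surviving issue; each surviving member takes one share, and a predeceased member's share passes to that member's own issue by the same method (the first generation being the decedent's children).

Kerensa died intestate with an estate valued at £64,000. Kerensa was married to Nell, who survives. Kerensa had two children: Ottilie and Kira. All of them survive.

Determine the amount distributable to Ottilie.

Ottilie receives £20,000.

Nell takes three-eighths of £64,000 = £24,000. The remaining £40,000 passes to the descendants.
The descendants' portion (£40,000) is divided into 2 shares of £20,000: Ottilie and Kira each take £20,000.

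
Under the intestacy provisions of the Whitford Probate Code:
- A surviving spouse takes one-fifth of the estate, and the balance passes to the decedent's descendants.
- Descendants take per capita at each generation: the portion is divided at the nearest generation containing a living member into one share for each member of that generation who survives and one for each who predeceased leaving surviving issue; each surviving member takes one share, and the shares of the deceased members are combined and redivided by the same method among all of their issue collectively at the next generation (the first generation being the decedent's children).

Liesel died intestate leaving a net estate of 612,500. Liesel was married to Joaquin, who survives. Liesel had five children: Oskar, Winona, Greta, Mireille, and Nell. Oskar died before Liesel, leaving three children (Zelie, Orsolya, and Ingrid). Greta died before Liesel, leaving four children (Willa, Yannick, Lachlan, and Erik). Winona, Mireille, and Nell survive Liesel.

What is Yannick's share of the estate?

Joaquin takes one-fifth of 612,500 = 122,500. The remaining 490,000 passes to the descendants.
The descendants' portion (490,000) is divided at the children's generation into 5 shares of 98,000. Winona, Mireille, and Nell each take 98,000. The 2 shares of the deceased (Oskar and Greta) are combined into a pool of 196,000.
That pool (196,000) is divided at the grandchildren's generation equally among Zelie, Orsolya, Ingrid, Willa, Yannick, Lachlan, and Erik: 28,000 each.

Yannick receives 28,000.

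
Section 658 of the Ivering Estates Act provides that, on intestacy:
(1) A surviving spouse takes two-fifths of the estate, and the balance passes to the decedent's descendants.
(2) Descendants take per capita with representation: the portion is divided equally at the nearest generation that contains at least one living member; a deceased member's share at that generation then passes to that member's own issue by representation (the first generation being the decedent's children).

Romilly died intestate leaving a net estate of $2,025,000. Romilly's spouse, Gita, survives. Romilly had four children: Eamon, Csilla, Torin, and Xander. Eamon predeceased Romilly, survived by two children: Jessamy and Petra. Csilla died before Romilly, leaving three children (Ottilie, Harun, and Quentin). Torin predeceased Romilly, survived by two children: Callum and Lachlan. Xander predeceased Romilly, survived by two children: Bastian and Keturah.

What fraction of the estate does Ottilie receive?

Gita takes two-fifths of $2,025,000 = $810,000. The remaining $1,215,000 passes to the descendants.
No child survives, so the initial division is made at the grandchildren's generation.
The descendants' portion ($1,215,000) is divided into 9 shares of $135,000: Jessamy, Petra, Ottilie, Harun, Quentin, Callum, Lachlan, Bastian, and Keturah each take $135,000.

Ottilie receives 1/15 of the estate.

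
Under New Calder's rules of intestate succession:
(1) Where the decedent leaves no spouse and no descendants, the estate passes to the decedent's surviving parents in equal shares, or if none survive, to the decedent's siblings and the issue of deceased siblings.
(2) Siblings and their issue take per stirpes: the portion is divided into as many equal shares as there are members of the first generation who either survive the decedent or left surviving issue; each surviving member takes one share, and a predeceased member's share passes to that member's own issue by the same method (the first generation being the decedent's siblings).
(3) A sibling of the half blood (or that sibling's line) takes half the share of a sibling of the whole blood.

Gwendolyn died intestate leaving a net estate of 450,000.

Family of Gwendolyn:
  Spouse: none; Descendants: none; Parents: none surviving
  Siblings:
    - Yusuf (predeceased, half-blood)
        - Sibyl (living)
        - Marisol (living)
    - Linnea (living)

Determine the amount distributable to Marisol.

The entire 450,000 passes to the siblings and their issue.
Counting each half-blood sibling's line as half a unit, there are 3/2 units in 450,000, so one unit is 300,000. Whole-blood lines (Linnea) take 300,000 each; half-blood lines (Yusuf) take 150,000 each.
Yusuf's share (150,000) is divided into 2 shares of 75,000: Sibyl and Marisol each take 75,000.

Marisol receives 75,000.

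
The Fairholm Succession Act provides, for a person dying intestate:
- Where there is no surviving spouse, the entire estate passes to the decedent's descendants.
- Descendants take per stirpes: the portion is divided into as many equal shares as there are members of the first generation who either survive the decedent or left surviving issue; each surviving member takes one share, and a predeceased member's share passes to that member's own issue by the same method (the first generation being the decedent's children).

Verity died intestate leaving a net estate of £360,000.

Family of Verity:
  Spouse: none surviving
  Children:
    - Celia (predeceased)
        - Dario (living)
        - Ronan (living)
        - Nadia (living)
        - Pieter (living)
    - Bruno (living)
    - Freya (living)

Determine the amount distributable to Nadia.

The entire £360,000 passes to the descendants.
That amount (£360,000) is divided into 3 shares of £120,000: Bruno and Freya each take £120,000; Celia's £120,000 share passes to Celia's issue.
Celia's share (£120,000) is divided into 4 shares of £30,000: Dario, Ronan, Nadia, and Pieter each take £30,000.

Nadia receives £30,000.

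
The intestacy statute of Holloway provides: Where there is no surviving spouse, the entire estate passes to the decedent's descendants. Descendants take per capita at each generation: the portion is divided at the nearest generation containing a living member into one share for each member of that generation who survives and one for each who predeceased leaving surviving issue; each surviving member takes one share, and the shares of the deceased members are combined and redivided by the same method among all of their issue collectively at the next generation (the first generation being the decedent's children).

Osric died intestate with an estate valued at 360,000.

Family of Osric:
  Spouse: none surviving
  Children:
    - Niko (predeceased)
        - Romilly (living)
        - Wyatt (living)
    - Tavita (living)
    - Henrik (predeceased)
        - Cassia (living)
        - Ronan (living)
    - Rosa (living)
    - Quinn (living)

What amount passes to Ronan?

The entire 360,000 passes to the descendants.
That amount (360,000) is divided at the children's generation into 5 shares of 72,000. Tavita, Rosa, and Quinn each take 72,000. The 2 shares of the deceased (Niko and Henrik) are combined into a pool of 144,000.
That pool (144,000) is divided at the grandchildren's generation equally among Romilly, Wyatt, Cassia, and Ronan: 36,000 each.

Ronan receives 36,000.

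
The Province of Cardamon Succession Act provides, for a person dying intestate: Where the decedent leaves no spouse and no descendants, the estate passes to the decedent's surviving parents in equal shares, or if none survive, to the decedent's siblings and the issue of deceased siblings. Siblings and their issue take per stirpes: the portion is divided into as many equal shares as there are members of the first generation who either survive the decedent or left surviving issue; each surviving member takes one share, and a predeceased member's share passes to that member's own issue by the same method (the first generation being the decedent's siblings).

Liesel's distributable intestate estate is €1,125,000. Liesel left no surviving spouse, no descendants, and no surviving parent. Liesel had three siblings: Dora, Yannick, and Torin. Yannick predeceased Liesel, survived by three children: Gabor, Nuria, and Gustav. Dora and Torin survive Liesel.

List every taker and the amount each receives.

The entire €1,125,000 passes to the siblings and their issue.
That amount (€1,125,000) is divided into 3 shares of €375,000: Dora and Torin each take €375,000; Yannick's €375,000 share passes to Yannick's issue.
Yannick's share (€375,000) is divided into 3 shares of €125,000: Gabor, Nuria, and Gustav each take €125,000.

Dora: €375,000; Gabor: €125,000; Nuria: €125,000; Gustav: €125,000; Torin: €375,000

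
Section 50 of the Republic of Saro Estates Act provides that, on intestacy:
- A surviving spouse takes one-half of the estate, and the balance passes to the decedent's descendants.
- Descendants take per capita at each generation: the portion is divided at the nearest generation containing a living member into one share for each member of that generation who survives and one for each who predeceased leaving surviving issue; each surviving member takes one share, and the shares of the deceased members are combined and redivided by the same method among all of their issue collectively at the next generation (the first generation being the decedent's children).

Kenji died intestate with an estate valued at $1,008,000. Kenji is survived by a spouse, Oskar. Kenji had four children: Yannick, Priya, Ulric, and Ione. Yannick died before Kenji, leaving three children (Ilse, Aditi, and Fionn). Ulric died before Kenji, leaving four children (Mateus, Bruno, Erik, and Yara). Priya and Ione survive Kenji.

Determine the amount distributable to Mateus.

Oskar takes one-half of $1,008,000 = $504,000. The remaining $504,000 passes to the descendants.
The descendants' portion ($504,000) is divided at the children's generation into 4 shares of $126,000. Priya and Ione each take $126,000. The 2 shares of the deceased (Yannick and Ulric) are combined into a pool of $252,000.
That pool ($252,000) is divided at the grandchildren's generation equally among Ilse, Aditi, Fionn, Mateus, Bruno, Erik, and Yara: $36,000 each.

Mateus receives $36,000.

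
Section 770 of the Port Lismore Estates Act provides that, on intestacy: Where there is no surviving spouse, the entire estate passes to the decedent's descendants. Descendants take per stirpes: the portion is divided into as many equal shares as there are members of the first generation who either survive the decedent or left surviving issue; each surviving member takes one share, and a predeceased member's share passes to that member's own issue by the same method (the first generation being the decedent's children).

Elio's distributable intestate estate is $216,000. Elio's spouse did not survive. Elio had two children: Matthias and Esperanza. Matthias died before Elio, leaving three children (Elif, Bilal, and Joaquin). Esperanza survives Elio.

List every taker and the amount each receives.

The entire $216,000 passes to the descendants.
That amount ($216,000) is divided into 2 shares of $108,000: Esperanza takes $108,000; Matthias's $108,000 share passes to Matthias's issue.
Matthias's share ($108,000) is divided into 3 shares of $36,000: Elif, Bilal, and Joaquin each take $36,000.

Elif: $36,000; Bilal: $36,000; Joaquin: $36,000; Esperanza: $108,000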